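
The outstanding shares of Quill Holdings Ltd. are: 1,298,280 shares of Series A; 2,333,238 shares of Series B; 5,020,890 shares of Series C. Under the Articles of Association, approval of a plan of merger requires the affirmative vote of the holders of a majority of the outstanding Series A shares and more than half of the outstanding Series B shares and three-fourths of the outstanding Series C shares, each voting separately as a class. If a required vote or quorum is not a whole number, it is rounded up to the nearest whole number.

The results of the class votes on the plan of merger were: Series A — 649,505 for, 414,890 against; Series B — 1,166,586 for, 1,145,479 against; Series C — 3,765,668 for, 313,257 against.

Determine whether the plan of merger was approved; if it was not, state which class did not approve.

Series A: a majority of 1298280 is 649141; 649,141 required, 649,505 in favor — approved.
Series B: a majority of 2333238 is 1166620; 1,166,620 required, 1,166,586 in favor — not approved.
Series C: 3/4 of 5020890 = 3765667.50, rounded up to 3765668; 3,765,668 required, 3,765,668 in favor — approved.

Not approved — the Series B shares did not give the required vote.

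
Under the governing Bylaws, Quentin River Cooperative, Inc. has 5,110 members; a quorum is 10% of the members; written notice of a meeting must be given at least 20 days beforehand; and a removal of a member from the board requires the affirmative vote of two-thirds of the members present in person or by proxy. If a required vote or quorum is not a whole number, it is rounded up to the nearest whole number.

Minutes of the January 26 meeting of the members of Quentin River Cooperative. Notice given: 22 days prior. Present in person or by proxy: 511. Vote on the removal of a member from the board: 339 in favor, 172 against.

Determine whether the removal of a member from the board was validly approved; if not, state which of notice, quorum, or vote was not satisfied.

Notice: 22 days given; 20 required. Satisfied.
Quorum: 10% of 5,110 = 511; 511 present. Satisfied.
Vote: requires two-thirds of those present (511); 2/3 of 511 = 340.67, rounded up to 341, so 341 needed; 339 in favor. Not satisfied.

Invalid — vote requirement not satisfied.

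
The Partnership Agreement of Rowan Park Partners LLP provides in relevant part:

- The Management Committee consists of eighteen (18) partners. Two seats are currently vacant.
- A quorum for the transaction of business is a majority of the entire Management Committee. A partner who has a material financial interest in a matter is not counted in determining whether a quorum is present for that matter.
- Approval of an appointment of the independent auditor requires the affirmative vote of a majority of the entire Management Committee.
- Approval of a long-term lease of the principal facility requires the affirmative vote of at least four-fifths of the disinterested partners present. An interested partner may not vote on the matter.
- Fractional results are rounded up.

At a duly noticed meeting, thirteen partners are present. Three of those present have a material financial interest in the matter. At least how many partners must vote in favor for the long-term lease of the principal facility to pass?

The long-term lease of the principal facility requires four-fifths of the disinterested partners present (13 − 3 = 10).
4/5 of 10 = 8.

8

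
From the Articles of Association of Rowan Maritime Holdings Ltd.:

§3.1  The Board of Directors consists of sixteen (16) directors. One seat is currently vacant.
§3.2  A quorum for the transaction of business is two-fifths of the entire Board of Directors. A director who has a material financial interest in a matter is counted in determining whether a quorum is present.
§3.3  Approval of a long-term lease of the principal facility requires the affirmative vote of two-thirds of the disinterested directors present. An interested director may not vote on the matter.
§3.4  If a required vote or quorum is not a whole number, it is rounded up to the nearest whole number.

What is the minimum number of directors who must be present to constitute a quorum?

7

2/5 of 16 = 6.40, rounded up to 7.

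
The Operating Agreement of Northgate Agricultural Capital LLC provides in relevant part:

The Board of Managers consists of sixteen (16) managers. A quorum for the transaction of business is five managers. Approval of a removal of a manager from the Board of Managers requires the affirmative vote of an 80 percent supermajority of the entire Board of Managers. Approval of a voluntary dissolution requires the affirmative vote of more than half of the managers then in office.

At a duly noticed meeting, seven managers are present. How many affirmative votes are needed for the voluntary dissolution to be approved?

The voluntary dissolution requires a majority of the managers then in office (16).
A majority of 16 is 9.
(Only 7 can vote, so the voluntary dissolution cannot pass at this meeting, but the required vote is still 9.)

9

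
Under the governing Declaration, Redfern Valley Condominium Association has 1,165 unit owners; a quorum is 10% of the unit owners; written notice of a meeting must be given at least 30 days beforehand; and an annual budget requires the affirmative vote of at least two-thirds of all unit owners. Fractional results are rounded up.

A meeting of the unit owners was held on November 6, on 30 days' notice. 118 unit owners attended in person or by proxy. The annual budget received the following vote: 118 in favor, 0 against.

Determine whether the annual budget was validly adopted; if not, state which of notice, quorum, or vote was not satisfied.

Notice: 30 days given; 30 required. Satisfied.
Quorum: 10% of 1,165 = 116.50, rounded up to 117; 118 present. Satisfied.
Vote: requires two-thirds of all unit owners (1,165); 2/3 of 1165 = 776.67, rounded up to 777, so 777 needed; 118 in favor. Not satisfied.

Invalid — vote requirement not satisfied.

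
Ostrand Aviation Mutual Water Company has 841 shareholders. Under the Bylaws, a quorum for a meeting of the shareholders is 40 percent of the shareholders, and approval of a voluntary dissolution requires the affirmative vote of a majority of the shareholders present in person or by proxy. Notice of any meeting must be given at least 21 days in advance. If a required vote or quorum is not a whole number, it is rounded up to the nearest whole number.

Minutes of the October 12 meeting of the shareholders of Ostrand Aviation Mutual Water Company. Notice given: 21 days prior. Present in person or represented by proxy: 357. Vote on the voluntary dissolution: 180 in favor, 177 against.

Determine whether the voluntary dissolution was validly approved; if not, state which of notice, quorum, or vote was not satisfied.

Notice: 21 days given; 21 required. Satisfied.
Quorum: 40% of 841 = 336.40, rounded up to 337; 357 present. Satisfied.
Vote: requires a majority of those present (357); a majority of 357 is 179, so 179 needed; 180 in favor. Satisfied.

Valid — all requirements satisfied.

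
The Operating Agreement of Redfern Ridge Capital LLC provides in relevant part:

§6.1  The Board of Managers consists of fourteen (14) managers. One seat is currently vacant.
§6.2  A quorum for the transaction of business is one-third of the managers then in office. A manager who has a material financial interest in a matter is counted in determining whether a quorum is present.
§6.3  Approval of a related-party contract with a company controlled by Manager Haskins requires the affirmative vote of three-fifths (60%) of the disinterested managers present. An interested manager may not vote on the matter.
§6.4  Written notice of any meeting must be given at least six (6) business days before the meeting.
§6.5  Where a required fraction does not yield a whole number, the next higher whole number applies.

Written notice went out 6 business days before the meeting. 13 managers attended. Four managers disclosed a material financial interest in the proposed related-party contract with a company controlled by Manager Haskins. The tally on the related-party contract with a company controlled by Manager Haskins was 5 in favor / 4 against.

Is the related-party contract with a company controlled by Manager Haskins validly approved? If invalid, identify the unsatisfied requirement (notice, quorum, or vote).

Invalid — vote requirement not satisfied.

Notice: 6 business days given; 6 required (6 ≥ 6). Satisfied.
Quorum: 13 present (interested managers count toward quorum); quorum is 5. Satisfied.
Vote: the related-party contract with a company controlled by Manager Haskins requires three-fifths of the disinterested managers present (13 − 4 = 9). 3/5 of 9 = 5.40, rounded up to 6, so 6 affirmative votes are needed; 5 voted in favor. Not satisfied.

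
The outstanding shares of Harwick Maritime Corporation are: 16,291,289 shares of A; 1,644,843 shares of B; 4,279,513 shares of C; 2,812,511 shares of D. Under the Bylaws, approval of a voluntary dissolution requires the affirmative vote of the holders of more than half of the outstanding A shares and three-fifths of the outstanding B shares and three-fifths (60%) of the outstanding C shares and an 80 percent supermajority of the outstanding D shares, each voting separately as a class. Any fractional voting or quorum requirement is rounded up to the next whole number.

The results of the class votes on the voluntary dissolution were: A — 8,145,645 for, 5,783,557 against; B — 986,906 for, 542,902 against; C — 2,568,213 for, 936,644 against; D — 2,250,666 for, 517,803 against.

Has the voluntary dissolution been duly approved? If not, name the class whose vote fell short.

Approved — every class gave the required vote.

A: a majority of 16291289 is 8145645; 8,145,645 required, 8,145,645 in favor — approved.
B: 3/5 of 1644843 = 986905.80, rounded up to 986906; 986,906 required, 986,906 in favor — approved.
C: 3/5 of 4279513 = 2567707.80, rounded up to 2567708; 2,567,708 required, 2,568,213 in favor — approved.
D: 4/5 of 2812511 = 2250008.80, rounded up to 2250009; 2,250,009 required, 2,250,666 in favor — approved.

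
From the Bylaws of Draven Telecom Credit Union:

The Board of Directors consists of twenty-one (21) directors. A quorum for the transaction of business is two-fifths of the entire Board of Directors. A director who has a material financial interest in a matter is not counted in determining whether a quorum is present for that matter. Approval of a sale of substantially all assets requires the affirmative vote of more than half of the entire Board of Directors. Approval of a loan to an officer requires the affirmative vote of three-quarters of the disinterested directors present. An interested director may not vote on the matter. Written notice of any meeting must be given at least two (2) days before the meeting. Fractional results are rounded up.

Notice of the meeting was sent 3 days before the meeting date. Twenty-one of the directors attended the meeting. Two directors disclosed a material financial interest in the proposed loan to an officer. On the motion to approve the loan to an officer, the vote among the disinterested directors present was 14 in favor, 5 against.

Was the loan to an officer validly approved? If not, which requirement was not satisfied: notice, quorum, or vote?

Notice: 3 days given; 2 required (3 ≥ 2). Satisfied.
Quorum: 21 present, but the 2 interested directors do not count, leaving 19. Quorum is 9. Satisfied.
Vote: the loan to an officer requires three-fourths of the disinterested directors present (21 − 2 = 19). 3/4 of 19 = 14.25, rounded up to 15, so 15 affirmative votes are needed; 14 voted in favor. Not satisfied.

Invalid — vote requirement not satisfied.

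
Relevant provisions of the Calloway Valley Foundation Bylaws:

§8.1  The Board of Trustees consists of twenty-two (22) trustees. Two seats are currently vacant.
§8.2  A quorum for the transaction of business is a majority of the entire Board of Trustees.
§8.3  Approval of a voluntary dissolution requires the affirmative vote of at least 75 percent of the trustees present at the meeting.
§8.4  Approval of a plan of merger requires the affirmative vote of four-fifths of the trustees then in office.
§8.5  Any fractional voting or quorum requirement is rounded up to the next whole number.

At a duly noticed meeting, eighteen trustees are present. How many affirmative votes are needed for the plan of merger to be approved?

16

The plan of merger requires four-fifths of the trustees then in office (20).
4/5 of 20 = 16.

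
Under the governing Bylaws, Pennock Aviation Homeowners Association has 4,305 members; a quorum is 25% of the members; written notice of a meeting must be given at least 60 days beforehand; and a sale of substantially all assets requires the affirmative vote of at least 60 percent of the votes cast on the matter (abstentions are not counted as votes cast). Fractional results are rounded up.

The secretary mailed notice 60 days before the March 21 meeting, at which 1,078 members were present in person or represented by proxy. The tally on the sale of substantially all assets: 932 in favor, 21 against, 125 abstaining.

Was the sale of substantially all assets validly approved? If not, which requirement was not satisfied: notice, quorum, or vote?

Valid — all requirements satisfied.

Notice: 60 days given; 60 required. Satisfied.
Quorum: 25% of 4,305 = 1,076.25, rounded up to 1,077; 1,078 present. Satisfied.
Vote: requires three-fifths of the votes cast (1,078 − 125 abstaining = 953); 3/5 of 953 = 571.80, rounded up to 572, so 572 needed; 932 in favor. Satisfied.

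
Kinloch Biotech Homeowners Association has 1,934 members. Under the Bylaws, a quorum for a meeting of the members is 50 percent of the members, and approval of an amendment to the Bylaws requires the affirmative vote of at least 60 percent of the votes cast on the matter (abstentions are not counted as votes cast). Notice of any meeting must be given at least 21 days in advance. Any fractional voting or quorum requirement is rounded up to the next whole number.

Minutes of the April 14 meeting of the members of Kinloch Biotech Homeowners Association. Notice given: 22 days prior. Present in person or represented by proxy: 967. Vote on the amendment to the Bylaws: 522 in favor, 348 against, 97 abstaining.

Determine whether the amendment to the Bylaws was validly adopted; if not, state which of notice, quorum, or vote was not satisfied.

Notice: 22 days given; 21 required. Satisfied.
Quorum: 50% of 1,934 = 967; 967 present. Satisfied.
Vote: requires three-fifths of the votes cast (967 − 97 abstaining = 870); 3/5 of 870 = 522, so 522 needed; 522 in favor. Satisfied.

Valid — all requirements satisfied.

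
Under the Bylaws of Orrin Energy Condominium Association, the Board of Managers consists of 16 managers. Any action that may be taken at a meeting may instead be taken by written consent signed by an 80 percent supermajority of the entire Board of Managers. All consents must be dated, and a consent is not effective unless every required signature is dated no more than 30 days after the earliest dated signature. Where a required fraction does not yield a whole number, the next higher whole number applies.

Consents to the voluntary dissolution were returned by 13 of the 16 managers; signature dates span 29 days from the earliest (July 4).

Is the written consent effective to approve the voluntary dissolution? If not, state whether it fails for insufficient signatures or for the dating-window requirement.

Signatures required: an 80 percent supermajority of 16 — 4/5 of 16 = 12.80, rounded up to 13, so 13 needed; 13 signed. Sufficient.
Dating window: the latest signature is 29 days after the earliest; the limit is 30 days. Within the window.

Effective — both the signature and dating-window requirements are satisfied.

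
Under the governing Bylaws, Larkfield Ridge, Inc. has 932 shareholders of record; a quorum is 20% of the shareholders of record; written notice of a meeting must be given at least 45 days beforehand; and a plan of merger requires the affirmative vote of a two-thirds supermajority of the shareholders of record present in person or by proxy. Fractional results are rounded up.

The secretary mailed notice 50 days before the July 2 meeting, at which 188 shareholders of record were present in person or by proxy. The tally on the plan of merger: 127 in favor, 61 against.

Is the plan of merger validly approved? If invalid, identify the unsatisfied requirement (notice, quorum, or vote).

Notice: 50 days given; 45 required. Satisfied.
Quorum: 20% of 932 = 186.40, rounded up to 187; 188 present. Satisfied.
Vote: requires two-thirds of those present (188); 2/3 of 188 = 125.33, rounded up to 126, so 126 needed; 127 in favor. Satisfied.

Valid — all requirements satisfied.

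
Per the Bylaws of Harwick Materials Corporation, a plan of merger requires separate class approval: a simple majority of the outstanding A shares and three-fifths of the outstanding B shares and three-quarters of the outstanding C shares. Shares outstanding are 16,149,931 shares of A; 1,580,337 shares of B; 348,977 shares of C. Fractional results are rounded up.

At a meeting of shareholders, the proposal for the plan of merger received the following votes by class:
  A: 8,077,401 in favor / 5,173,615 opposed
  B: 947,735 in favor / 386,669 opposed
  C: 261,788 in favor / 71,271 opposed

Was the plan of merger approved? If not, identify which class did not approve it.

A: a majority of 16149931 is 8074966; 8,074,966 required, 8,077,401 in favor — approved.
B: 3/5 of 1580337 = 948202.20, rounded up to 948203; 948,203 required, 947,735 in favor — not approved.
C: 3/4 of 348977 = 261732.75, rounded up to 261733; 261,733 required, 261,788 in favor — approved.

Not approved — the B shares did not give the required vote.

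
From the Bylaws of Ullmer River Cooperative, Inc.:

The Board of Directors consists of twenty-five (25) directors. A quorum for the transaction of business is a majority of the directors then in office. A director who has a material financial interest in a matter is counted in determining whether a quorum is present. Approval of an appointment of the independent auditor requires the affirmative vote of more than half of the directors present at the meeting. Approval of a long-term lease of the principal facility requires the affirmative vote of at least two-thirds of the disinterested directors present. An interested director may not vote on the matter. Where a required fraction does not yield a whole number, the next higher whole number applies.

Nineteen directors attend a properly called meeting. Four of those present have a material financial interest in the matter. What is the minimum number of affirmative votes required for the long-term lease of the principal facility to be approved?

10

The long-term lease of the principal facility requires two-thirds of the disinterested directors present (19 − 4 = 15).
2/3 of 15 = 10.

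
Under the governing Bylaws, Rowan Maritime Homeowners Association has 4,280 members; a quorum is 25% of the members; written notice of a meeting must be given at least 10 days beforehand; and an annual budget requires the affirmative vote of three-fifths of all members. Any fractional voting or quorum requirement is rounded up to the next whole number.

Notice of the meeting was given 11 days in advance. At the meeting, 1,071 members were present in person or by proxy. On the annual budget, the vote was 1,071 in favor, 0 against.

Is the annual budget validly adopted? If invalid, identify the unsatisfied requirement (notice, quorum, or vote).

Invalid — vote requirement not satisfied.

Notice: 11 days given; 10 required. Satisfied.
Quorum: 25% of 4,280 = 1,070; 1,071 present. Satisfied.
Vote: requires three-fifths of all members (4,280); 3/5 of 4280 = 2568, so 2,568 needed; 1,071 in favor. Not satisfied.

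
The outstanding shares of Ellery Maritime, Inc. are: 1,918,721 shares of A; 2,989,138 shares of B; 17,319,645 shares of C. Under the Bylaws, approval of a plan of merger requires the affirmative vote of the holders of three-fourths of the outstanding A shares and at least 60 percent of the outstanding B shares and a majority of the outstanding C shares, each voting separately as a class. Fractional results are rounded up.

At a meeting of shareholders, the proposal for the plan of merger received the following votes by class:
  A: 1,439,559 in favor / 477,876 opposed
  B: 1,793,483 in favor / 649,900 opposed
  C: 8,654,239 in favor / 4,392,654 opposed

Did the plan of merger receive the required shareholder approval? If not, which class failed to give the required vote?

Not approved — the C shares did not give the required vote.

A: 3/4 of 1918721 = 1439040.75, rounded up to 1439041; 1,439,041 required, 1,439,559 in favor — approved.
B: 3/5 of 2989138 = 1793482.80, rounded up to 1793483; 1,793,483 required, 1,793,483 in favor — approved.
C: a majority of 17319645 is 8659823; 8,659,823 required, 8,654,239 in favor — not approved.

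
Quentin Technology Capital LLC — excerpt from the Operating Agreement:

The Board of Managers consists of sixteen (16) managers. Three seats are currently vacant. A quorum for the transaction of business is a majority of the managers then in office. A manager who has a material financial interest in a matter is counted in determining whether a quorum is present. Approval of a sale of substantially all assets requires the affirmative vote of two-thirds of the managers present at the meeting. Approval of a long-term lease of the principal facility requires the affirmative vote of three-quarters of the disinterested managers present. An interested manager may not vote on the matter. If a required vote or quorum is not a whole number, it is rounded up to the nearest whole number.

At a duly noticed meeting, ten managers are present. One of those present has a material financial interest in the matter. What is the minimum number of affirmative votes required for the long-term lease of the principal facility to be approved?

7

The long-term lease of the principal facility requires three-fourths of the disinterested managers present (10 − 1 = 9).
3/4 of 9 = 6.75, rounded up to 7.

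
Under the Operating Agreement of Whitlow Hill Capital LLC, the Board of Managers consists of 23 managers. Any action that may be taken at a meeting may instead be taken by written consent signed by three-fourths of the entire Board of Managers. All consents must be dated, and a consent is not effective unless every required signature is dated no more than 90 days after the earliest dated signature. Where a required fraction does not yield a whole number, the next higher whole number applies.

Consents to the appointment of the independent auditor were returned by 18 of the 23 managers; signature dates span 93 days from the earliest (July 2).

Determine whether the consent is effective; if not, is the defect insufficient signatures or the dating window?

Not effective — dating-window requirement not satisfied.

Signatures required: three-fourths of 23 — 3/4 of 23 = 17.25, rounded up to 18, so 18 needed; 18 signed. Sufficient.
Dating window: the latest signature is 93 days after the earliest; the limit is 90 days. Outside the window.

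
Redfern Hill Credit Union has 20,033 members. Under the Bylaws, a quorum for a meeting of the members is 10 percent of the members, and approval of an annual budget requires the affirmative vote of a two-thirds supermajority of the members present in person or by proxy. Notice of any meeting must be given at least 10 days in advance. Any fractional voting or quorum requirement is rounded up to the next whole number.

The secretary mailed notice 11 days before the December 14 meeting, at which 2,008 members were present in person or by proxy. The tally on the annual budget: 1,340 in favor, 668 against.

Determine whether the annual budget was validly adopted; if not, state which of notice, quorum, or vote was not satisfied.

Notice: 11 days given; 10 required. Satisfied.
Quorum: 10% of 20,033 = 2,003.30, rounded up to 2,004; 2,008 present. Satisfied.
Vote: requires two-thirds of those present (2,008); 2/3 of 2008 = 1338.67, rounded up to 1339, so 1,339 needed; 1,340 in favor. Satisfied.

Valid — all requirements satisfied.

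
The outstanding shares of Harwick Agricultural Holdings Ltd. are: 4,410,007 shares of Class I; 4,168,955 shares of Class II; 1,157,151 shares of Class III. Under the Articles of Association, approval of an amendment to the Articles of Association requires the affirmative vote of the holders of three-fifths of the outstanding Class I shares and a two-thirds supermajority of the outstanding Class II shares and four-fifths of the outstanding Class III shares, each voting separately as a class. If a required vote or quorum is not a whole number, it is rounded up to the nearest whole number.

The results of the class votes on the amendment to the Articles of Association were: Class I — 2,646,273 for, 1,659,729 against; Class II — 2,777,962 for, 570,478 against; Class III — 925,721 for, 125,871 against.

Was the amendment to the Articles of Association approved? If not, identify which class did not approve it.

Not approved — the Class II shares did not give the required vote.

Class I: 3/5 of 4410007 = 2646004.20, rounded up to 2646005; 2,646,005 required, 2,646,273 in favor — approved.
Class II: 2/3 of 4168955 = 2779303.33, rounded up to 2779304; 2,779,304 required, 2,777,962 in favor — not approved.
Class III: 4/5 of 1157151 = 925720.80, rounded up to 925721; 925,721 required, 925,721 in favor — approved.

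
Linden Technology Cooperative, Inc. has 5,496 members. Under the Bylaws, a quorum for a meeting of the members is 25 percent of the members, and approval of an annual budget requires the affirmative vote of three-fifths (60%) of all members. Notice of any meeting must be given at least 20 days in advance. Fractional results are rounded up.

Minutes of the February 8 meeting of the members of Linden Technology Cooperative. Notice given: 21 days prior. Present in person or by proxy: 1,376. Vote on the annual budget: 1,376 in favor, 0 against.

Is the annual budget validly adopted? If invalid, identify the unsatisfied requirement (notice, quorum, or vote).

Invalid — vote requirement not satisfied.

Notice: 21 days given; 20 required. Satisfied.
Quorum: 25% of 5,496 = 1,374; 1,376 present. Satisfied.
Vote: requires three-fifths of all members (5,496); 3/5 of 5496 = 3297.60, rounded up to 3298, so 3,298 needed; 1,376 in favor. Not satisfied.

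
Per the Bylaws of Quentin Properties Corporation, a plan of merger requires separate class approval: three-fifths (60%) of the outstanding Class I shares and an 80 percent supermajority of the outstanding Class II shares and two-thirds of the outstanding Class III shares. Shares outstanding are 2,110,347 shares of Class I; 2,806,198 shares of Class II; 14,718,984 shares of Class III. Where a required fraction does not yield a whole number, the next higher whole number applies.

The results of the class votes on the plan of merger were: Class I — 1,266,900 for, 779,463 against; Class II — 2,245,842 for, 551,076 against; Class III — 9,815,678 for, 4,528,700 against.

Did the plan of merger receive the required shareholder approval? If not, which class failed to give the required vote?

Class I: 3/5 of 2110347 = 1266208.20, rounded up to 1266209; 1,266,209 required, 1,266,900 in favor — approved.
Class II: 4/5 of 2806198 = 2244958.40, rounded up to 2244959; 2,244,959 required, 2,245,842 in favor — approved.
Class III: 2/3 of 14718984 = 9812656; 9,812,656 required, 9,815,678 in favor — approved.

Approved — every class gave the required vote.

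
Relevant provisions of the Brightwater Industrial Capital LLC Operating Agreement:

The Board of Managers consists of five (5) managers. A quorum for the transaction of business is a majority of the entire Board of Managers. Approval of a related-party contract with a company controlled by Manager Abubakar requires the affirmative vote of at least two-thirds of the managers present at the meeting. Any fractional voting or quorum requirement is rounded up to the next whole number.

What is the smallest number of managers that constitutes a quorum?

3

A majority of 5 is 3.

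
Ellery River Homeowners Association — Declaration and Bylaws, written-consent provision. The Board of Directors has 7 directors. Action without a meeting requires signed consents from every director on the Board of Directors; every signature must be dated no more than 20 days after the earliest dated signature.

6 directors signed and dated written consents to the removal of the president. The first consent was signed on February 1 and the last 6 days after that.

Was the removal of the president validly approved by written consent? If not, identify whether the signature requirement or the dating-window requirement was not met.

Signatures required: all of 7 — unanimous means all 7, so 7 needed; 6 signed. Insufficient.
Dating window: the latest signature is 6 days after the earliest; the limit is 20 days. Within the window.

Not effective — insufficient signatures.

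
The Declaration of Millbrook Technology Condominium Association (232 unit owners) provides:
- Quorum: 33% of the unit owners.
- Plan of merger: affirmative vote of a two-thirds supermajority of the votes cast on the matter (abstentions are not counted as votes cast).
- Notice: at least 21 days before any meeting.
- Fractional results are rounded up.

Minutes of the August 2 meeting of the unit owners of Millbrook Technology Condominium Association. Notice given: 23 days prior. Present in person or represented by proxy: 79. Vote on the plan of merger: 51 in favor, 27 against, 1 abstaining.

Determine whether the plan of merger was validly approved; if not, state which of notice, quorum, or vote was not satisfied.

Notice: 23 days given; 21 required. Satisfied.
Quorum: 33% of 232 = 76.56, rounded up to 77; 79 present. Satisfied.
Vote: requires two-thirds of the votes cast (79 − 1 abstaining = 78); 2/3 of 78 = 52, so 52 needed; 51 in favor. Not satisfied.

Invalid — vote requirement not satisfied.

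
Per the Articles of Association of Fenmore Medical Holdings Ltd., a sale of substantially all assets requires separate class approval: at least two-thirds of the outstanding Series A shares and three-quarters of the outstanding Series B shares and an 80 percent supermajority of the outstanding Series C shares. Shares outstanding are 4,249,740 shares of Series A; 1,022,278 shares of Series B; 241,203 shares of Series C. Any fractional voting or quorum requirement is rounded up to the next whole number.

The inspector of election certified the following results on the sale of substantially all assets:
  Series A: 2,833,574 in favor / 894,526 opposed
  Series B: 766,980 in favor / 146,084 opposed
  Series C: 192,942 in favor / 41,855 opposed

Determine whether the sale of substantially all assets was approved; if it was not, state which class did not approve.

Series A: 2/3 of 4249740 = 2833160; 2,833,160 required, 2,833,574 in favor — approved.
Series B: 3/4 of 1022278 = 766708.50, rounded up to 766709; 766,709 required, 766,980 in favor — approved.
Series C: 4/5 of 241203 = 192962.40, rounded up to 192963; 192,963 required, 192,942 in favor — not approved.

Not approved — the Series C shares did not give the required vote.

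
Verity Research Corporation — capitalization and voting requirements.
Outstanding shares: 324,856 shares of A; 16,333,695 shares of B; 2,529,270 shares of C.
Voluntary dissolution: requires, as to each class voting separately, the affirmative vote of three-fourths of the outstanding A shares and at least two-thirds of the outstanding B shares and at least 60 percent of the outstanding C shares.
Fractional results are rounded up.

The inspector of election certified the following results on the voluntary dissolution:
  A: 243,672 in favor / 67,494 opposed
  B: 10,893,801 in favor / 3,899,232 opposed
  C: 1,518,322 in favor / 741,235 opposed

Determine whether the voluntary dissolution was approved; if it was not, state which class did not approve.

A: 3/4 of 324856 = 243642; 243,642 required, 243,672 in favor — approved.
B: 2/3 of 16333695 = 10889130; 10,889,130 required, 10,893,801 in favor — approved.
C: 3/5 of 2529270 = 1517562; 1,517,562 required, 1,518,322 in favor — approved.

Approved — every class gave the required vote.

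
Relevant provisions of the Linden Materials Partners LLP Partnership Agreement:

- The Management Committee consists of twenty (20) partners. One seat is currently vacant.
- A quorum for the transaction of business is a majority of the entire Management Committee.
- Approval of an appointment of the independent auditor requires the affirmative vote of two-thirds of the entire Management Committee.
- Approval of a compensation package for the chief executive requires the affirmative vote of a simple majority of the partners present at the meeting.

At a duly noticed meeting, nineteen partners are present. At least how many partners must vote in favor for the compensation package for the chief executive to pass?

10

The compensation package for the chief executive requires a majority of the partners present (19).
A majority of 19 is 10.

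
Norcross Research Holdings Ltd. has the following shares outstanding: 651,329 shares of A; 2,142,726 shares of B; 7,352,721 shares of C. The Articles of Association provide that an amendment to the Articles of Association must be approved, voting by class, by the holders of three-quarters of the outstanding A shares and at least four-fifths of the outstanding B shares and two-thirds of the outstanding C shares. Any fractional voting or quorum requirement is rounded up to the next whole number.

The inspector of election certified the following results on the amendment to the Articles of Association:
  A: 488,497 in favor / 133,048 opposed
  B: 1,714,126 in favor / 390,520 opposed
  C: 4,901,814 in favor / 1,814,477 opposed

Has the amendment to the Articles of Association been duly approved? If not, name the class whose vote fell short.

A: 3/4 of 651329 = 488496.75, rounded up to 488497; 488,497 required, 488,497 in favor — approved.
B: 4/5 of 2142726 = 1714180.80, rounded up to 1714181; 1,714,181 required, 1,714,126 in favor — not approved.
C: 2/3 of 7352721 = 4901814; 4,901,814 required, 4,901,814 in favor — approved.

Not approved — the B shares did not give the required vote.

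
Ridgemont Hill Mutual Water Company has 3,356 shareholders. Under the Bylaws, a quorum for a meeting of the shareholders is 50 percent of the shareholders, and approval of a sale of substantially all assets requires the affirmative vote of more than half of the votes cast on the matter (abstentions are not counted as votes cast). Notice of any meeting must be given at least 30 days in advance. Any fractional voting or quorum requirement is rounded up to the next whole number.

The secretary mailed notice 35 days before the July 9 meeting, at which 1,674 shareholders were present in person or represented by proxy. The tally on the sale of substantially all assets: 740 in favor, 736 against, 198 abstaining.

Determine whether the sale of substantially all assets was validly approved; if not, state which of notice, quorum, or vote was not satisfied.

Notice: 35 days given; 30 required. Satisfied.
Quorum: 50% of 3,356 = 1,678; 1,674 present. Not satisfied.
Vote: requires a majority of the votes cast (1,674 − 198 abstaining = 1,476); a majority of 1476 is 739, so 739 needed; 740 in favor. Satisfied.

Invalid — quorum requirement not satisfied.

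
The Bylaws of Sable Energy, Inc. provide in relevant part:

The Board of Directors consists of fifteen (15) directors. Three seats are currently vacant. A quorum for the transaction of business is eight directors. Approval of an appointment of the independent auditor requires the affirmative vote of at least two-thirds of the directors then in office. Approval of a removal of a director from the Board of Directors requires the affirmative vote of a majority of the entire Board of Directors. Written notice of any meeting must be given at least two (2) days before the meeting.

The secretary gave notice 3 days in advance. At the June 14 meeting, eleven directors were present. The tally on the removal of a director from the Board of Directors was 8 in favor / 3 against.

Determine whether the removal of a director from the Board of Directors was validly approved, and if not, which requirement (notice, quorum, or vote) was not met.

Valid — all requirements satisfied.

Notice: 3 days given; 2 required (3 ≥ 2). Satisfied.
Quorum: 11 present; quorum is 8. Satisfied.
Vote: the removal of a director from the Board of Directors requires a majority of the entire Board of Directors (15). A majority of 15 is 8, so 8 affirmative votes are needed; 8 voted in favor. Satisfied.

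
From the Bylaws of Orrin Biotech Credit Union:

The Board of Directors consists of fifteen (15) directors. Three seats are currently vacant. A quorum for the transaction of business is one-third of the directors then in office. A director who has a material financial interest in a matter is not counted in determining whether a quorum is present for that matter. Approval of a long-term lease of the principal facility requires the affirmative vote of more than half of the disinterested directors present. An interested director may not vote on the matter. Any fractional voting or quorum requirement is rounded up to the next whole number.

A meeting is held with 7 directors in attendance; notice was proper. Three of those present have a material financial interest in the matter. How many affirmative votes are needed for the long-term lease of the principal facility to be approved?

3

The long-term lease of the principal facility requires a majority of the disinterested directors present (7 − 3 = 4).
A majority of 4 is 3.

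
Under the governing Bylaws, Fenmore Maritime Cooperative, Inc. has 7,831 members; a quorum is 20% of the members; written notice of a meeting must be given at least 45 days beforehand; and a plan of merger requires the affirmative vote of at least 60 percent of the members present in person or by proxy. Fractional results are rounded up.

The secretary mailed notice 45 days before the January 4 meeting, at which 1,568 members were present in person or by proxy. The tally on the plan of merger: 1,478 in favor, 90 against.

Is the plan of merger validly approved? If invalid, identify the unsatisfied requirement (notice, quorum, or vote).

Valid — all requirements satisfied.

Notice: 45 days given; 45 required. Satisfied.
Quorum: 20% of 7,831 = 1,566.20, rounded up to 1,567; 1,568 present. Satisfied.
Vote: requires three-fifths of those present (1,568); 3/5 of 1568 = 940.80, rounded up to 941, so 941 needed; 1,478 in favor. Satisfied.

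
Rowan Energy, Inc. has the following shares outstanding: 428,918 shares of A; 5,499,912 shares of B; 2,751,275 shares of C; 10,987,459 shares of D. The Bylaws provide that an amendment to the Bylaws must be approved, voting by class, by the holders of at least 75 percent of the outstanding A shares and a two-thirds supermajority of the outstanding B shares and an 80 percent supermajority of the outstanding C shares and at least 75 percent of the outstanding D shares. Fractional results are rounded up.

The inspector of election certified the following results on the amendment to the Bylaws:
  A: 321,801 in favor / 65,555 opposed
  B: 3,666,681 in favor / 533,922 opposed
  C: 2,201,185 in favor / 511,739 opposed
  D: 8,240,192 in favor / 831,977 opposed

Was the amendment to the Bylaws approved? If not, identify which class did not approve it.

Not approved — the D shares did not give the required vote.

A: 3/4 of 428918 = 321688.50, rounded up to 321689; 321,689 required, 321,801 in favor — approved.
B: 2/3 of 5499912 = 3666608; 3,666,608 required, 3,666,681 in favor — approved.
C: 4/5 of 2751275 = 2201020; 2,201,020 required, 2,201,185 in favor — approved.
D: 3/4 of 10987459 = 8240594.25, rounded up to 8240595; 8,240,595 required, 8,240,192 in favor — not approved.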